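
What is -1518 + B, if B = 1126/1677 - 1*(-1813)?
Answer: 495841/1677 ≈ 295.67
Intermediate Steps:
B = 3041527/1677 (B = 1126*(1/1677) + 1813 = 1126/1677 + 1813 = 3041527/1677 ≈ 1813.7)
-1518 + B = -1518 + 3041527/1677 = 495841/1677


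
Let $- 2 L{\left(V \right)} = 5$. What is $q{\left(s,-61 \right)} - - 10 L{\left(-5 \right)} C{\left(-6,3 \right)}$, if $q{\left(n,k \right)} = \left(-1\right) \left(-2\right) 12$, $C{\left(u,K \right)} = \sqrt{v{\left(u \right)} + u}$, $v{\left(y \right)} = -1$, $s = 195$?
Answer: $24 - 25 i \sqrt{7} \approx 24.0 - 66.144 i$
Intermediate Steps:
$L{\left(V \right)} = - \frac{5}{2}$ ($L{\left(V \right)} = \left(- \frac{1}{2}\right) 5 = - \frac{5}{2}$)
$C{\left(u,K \right)} = \sqrt{-1 + u}$
$q{\left(n,k \right)} = 24$ ($q{\left(n,k \right)} = 2 \cdot 12 = 24$)
$q{\left(s,-61 \right)} - - 10 L{\left(-5 \right)} C{\left(-6,3 \right)} = 24 - \left(-10\right) \left(- \frac{5}{2}\right) \sqrt{-1 - 6} = 24 - 25 \sqrt{-7} = 24 - 25 i \sqrt{7}$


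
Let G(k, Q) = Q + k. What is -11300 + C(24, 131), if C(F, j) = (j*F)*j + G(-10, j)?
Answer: 400685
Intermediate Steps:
C(F, j) = -10 + j + F*j² (C(F, j) = (j*F)*j + (j - 10) = (F*j)*j + (-10 + j) = F*j² + (-10 + j) = -10 + j + F*j²)
-11300 + C(24, 131) = -11300 + (-10 + 131 + 24*131²) = -11300 + (-10 + 131 + 24*17161) = -11300 + (-10 + 131 + 411864) = -11300 + 411985 = 400685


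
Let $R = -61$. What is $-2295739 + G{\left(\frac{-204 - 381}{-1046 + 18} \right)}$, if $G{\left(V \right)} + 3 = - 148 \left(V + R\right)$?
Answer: $- \frac{587707143}{257} \approx -2.2868 \cdot 10^{6}$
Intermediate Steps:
$G{\left(V \right)} = 9025 - 148 V$ ($G{\left(V \right)} = -3 - 148 \left(V - 61\right) = -3 - 148 \left(-61 + V\right) = -3 - \left(-9028 + 148 V\right) = 9025 - 148 V$)
$-2295739 + G{\left(\frac{-204 - 381}{-1046 + 18} \right)} = -2295739 + \left(9025 - 148 \frac{-204 - 381}{-1046 + 18}\right) = -2295739 + \left(9025 - 148 \left(- \frac{585}{-1028}\right)\right) = -2295739 + \left(9025 - 148 \left(\left(-585\right) \left(- \frac{1}{1028}\right)\right)\right) = -2295739 + \left(9025 - \frac{21645}{257}\right) = -2295739 + \frac{2297780}{257} = - \frac{587707143}{257}$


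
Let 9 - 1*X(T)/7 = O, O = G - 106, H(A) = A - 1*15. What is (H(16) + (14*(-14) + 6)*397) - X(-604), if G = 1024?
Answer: -69066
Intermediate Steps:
H(A) = -15 + A (H(A) = A - 15 = -15 + A)
O = 918 (O = 1024 - 106 = 918)
X(T) = -6363 (X(T) = 63 - 7*918 = 63 - 6426 = -6363)
(H(16) + (14*(-14) + 6)*397) - X(-604) = ((-15 + 16) + (14*(-14) + 6)*397) - 1*(-6363) = (1 + (-196 + 6)*397) + 6363 = (1 - 190*397) + 6363 = (1 - 75430) + 6363 = -75429 + 6363 = -69066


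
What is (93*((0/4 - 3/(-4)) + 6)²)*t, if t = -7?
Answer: -474579/16 ≈ -29661.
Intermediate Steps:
(93*((0/4 - 3/(-4)) + 6)²)*t = (93*((0/4 - 3/(-4)) + 6)²)*(-7) = (93*((0*(¼) - 3*(-¼)) + 6)²)*(-7) = (93*((0 + ¾) + 6)²)*(-7) = (93*(¾ + 6)²)*(-7) = (93*(27/4)²)*(-7) = (93*(729/16))*(-7) = (67797/16)*(-7) = -474579/16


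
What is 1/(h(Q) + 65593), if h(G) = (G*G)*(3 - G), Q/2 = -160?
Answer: 1/33140793 ≈ 3.0174e-8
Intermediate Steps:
Q = -320 (Q = 2*(-160) = -320)
h(G) = G**2*(3 - G)
1/(h(Q) + 65593) = 1/((-320)**2*(3 - 1*(-320)) + 65593) = 1/(102400*(3 + 320) + 65593) = 1/(102400*323 + 65593) = 1/(33075200 + 65593) = 1/33140793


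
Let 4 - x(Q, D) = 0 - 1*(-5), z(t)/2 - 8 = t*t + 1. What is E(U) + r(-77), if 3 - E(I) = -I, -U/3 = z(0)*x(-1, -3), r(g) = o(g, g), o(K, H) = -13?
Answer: 44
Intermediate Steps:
r(g) = -13
z(t) = 18 + 2*t**2 (z(t) = 16 + 2*(t*t + 1) = 16 + 2*(t**2 + 1) = 16 + 2*(1 + t**2) = 16 + (2 + 2*t**2) = 18 + 2*t**2)
x(Q, D) = -1 (x(Q, D) = 4 - (0 - 1*(-5)) = 4 - (0 + 5) = 4 - 1*5 = 4 - 5 = -1)
U = 54 (U = -3*(18 + 2*0**2)*(-1) = -3*(18 + 2*0)*(-1) = -3*(18 + 0)*(-1) = -54*(-1) = -3*(-18) = 54)
E(I) = 3 + I (E(I) = 3 - (-1)*I = 3 + I)
E(U) + r(-77) = (3 + 54) - 13 = 57 - 13 = 44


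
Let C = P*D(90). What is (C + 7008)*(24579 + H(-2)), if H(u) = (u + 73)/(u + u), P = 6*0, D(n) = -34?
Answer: 172125240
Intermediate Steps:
P = 0
H(u) = (73 + u)/(2*u) (H(u) = (73 + u)/((2*u)) = (73 + u)*(1/(2*u)) = (73 + u)/(2*u))
C = 0 (C = 0*(-34) = 0)
(C + 7008)*(24579 + H(-2)) = (0 + 7008)*(24579 + (1/2)*(73 - 2)/(-2)) = 7008*(24579 + (1/2)*(-1/2)*71) = 7008*(24579 - 71/4) = 7008*(98245/4) = 172125240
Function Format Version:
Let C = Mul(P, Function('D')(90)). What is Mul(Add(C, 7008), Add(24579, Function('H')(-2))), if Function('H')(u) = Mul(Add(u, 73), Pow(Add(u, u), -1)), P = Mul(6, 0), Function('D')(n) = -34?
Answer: 172125240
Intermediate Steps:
P = 0
Function('H')(u) = Mul(Rational(1, 2), Pow(u, -1), Add(73, u)) (Function('H')(u) = Mul(Add(73, u), Pow(Mul(2, u), -1)) = Mul(Add(73, u), Mul(Rational(1, 2), Pow(u, -1))) = Mul(Rational(1, 2), Pow(u, -1), Add(73, u)))
C = 0 (C = Mul(0, -34) = 0)
Mul(Add(C, 7008), Add(24579, Function('H')(-2))) = Mul(Add(0, 7008), Add(24579, Mul(Rational(1, 2), Pow(-2, -1), Add(73, -2)))) = Mul(7008, Add(24579, Mul(Rational(1, 2), Rational(-1, 2), 71))) = Mul(7008, Add(24579, Rational(-71, 4))) = Mul(7008, Rational(98245, 4)) = 172125240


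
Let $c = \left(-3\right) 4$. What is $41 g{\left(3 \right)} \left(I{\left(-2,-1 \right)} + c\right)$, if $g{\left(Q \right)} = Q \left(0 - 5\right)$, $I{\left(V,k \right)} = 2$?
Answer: $6150$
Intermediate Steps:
$g{\left(Q \right)} = - 5 Q$ ($g{\left(Q \right)} = Q \left(-5\right) = - 5 Q$)
$c = -12$
$41 g{\left(3 \right)} \left(I{\left(-2,-1 \right)} + c\right) = 41 \left(\left(-5\right) 3\right) \left(2 - 12\right) = 41 \left(-15\right) \left(-10\right) = \left(-615\right) \left(-10\right) = 6150$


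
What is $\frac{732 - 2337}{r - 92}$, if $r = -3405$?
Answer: $\frac{1605}{3497} \approx 0.45896$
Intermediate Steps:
$\frac{732 - 2337}{r - 92} = \frac{732 - 2337}{-3405 - 92} = - \frac{1605}{-3497} = \left(-1605\right) \left(- \frac{1}{3497}\right) = \frac{1605}{3497}$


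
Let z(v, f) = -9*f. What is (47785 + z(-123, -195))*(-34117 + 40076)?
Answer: 295208860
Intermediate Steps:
(47785 + z(-123, -195))*(-34117 + 40076) = (47785 - 9*(-195))*(-34117 + 40076) = (47785 + 1755)*5959 = 49540*5959 = 295208860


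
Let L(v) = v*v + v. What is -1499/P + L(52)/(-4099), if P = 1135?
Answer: -9272461/4652365 ≈ -1.9931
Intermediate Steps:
L(v) = v + v**2 (L(v) = v**2 + v = v + v**2)
-1499/P + L(52)/(-4099) = -1499/1135 + (52*(1 + 52))/(-4099) = -1499*1/1135 + (52*53)*(-1/4099) = -1499/1135 + 2756*(-1/4099) = -1499/1135 - 2756/4099 = -9272461/4652365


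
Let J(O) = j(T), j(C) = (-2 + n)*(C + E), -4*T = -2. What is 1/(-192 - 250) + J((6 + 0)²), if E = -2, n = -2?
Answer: 2651/442 ≈ 5.9977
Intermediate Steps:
T = ½ (T = -¼*(-2) = ½ ≈ 0.50000)
j(C) = 8 - 4*C (j(C) = (-2 - 2)*(C - 2) = -4*(-2 + C) = 8 - 4*C)
J(O) = 6 (J(O) = 8 - 4*½ = 8 - 2 = 6)
1/(-192 - 250) + J((6 + 0)²) = 1/(-192 - 250) + 6 = 1/(-442) + 6 = -1/442 + 6 = 2651/442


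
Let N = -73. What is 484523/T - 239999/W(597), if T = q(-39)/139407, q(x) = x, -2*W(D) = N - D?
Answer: -580202183164/335 ≈ -1.7319e+9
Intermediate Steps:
W(D) = 73/2 + D/2 (W(D) = -(-73 - D)/2 = 73/2 + D/2)
T = -13/46469 (T = -39/139407 = -39*1/139407 = -13/46469 ≈ -0.00027976)
484523/T - 239999/W(597) = 484523/(-13/46469) - 239999/(73/2 + (½)*597) = 484523*(-46469/13) - 239999/(73/2 + 597/2) = -1731946099 - 239999/335 = -580202183164/335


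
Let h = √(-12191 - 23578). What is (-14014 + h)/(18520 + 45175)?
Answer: -14014/63695 + I*√35769/63695 ≈ -0.22002 + 0.0029693*I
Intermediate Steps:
h = I*√35769 (h = √(-35769) = I*√35769 ≈ 189.13*I)
(-14014 + h)/(18520 + 45175) = (-14014 + I*√35769)/(18520 + 45175) = (-14014 + I*√35769)/63695 = (-14014 + I*√35769)*(1/63695) = -14014/63695 + I*√35769/63695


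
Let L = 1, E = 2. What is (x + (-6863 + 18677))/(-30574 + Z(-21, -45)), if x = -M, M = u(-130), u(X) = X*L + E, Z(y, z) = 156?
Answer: -5971/15209 ≈ -0.39260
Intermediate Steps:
u(X) = 2 + X (u(X) = X*1 + 2 = X + 2 = 2 + X)
M = -128 (M = 2 - 130 = -128)
x = 128 (x = -1*(-128) = 128)
(x + (-6863 + 18677))/(-30574 + Z(-21, -45)) = (128 + (-6863 + 18677))/(-30574 + 156) = (128 + 11814)/(-30418) = 11942*(-1/30418) = -5971/15209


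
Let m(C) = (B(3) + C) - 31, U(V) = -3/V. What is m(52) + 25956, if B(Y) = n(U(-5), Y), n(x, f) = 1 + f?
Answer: 25981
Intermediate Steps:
B(Y) = 1 + Y
m(C) = -27 + C (m(C) = ((1 + 3) + C) - 31 = (4 + C) - 31 = -27 + C)
m(52) + 25956 = (-27 + 52) + 25956 = 25 + 25956 = 25981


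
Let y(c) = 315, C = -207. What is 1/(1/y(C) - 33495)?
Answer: -315/10550924 ≈ -2.9855e-5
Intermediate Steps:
1/(1/y(C) - 33495) = 1/(1/315 - 33495) = 1/(-10550924/315) = -315/10550924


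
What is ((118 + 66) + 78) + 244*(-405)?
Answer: -98558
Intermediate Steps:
((118 + 66) + 78) + 244*(-405) = (184 + 78) - 98820 = 262 - 98820 = -98558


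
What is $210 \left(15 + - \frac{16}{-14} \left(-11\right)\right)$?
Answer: $510$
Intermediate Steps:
$210 \left(15 + - \frac{16}{-14} \left(-11\right)\right) = 210 \left(15 + \left(-16\right) \left(- \frac{1}{14}\right) \left(-11\right)\right) = 210 \left(15 + \frac{8}{7} \left(-11\right)\right) = 210 \left(15 - \frac{88}{7}\right) = 210 \cdot \frac{17}{7} = 510$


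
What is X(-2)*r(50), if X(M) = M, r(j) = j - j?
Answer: 0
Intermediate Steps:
r(j) = 0
X(-2)*r(50) = -2*0 = 0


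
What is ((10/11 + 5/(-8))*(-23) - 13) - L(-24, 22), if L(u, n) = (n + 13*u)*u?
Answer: -614199/88 ≈ -6979.5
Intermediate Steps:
L(u, n) = u*(n + 13*u)
((10/11 + 5/(-8))*(-23) - 13) - L(-24, 22) = ((10/11 + 5/(-8))*(-23) - 13) - (-24)*(22 + 13*(-24)) = ((10*(1/11) + 5*(-⅛))*(-23) - 13) - (-24)*(22 - 312) = ((10/11 - 5/8)*(-23) - 13) - (-24)*(-290) = ((25/88)*(-23) - 13) - 1*6960 = (-575/88 - 13) - 6960 = -1719/88 - 6960 = -614199/88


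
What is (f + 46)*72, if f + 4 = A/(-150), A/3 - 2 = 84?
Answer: 72504/25 ≈ 2900.2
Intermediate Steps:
A = 258 (A = 6 + 3*84 = 6 + 252 = 258)
f = -143/25 (f = -4 + 258/(-150) = -4 + 258*(-1/150) = -4 - 43/25 = -143/25 ≈ -5.7200)
(f + 46)*72 = (-143/25 + 46)*72 = (1007/25)*72 = 72504/25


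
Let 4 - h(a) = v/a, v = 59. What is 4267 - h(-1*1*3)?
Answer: 12730/3 ≈ 4243.3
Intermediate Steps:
h(a) = 4 - 59/a
4267 - h(-1*1*3) = 4267 - (4 - 59/(-1*1*3)) = 4267 - (4 - 59/((-1*3))) = 4267 - (4 - 59/(-3)) = 4267 - (4 - 59*(-1/3)) = 4267 - (4 + 59/3) = 4267 - 1*71/3 = 4267 - 71/3 = 12730/3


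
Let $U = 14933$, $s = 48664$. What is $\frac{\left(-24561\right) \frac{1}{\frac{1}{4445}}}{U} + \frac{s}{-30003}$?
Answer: $- \frac{23914332631}{3270327} \approx -7312.5$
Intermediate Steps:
$\frac{\left(-24561\right) \frac{1}{\frac{1}{4445}}}{U} + \frac{s}{-30003} = \frac{\left(-24561\right) \frac{1}{\frac{1}{4445}}}{14933} + \frac{48664}{-30003} = - 24561 \frac{1}{\frac{1}{4445}} \cdot \frac{1}{14933} + 48664 \left(- \frac{1}{30003}\right) = \left(-24561\right) 4445 \cdot \frac{1}{14933} - \frac{48664}{30003} = \left(-109173645\right) \frac{1}{14933} - \frac{48664}{30003} = - \frac{109173645}{14933} - \frac{48664}{30003} = - \frac{23914332631}{3270327}$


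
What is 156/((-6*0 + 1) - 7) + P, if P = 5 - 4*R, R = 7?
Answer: -49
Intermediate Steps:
P = -23 (P = 5 - 4*7 = 5 - 28 = -23)
156/((-6*0 + 1) - 7) + P = 156/((-6*0 + 1) - 7) - 23 = 156/((0 + 1) - 7) - 23 = 156/(1 - 7) - 23 = 156/(-6) - 23 = -⅙*156 - 23 = -26 - 23 = -49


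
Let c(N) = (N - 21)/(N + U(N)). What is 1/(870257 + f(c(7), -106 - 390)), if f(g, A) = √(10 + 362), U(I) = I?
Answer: 870257/757347245677 - 2*√93/757347245677 ≈ 1.1491e-6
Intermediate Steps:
c(N) = (-21 + N)/(2*N) (c(N) = (N - 21)/(N + N) = (-21 + N)/((2*N)) = (-21 + N)*(1/(2*N)) = (-21 + N)/(2*N))
f(g, A) = 2*√93 (f(g, A) = √372 = 2*√93)
1/(870257 + f(c(7), -106 - 390)) = 1/(870257 + 2*√93)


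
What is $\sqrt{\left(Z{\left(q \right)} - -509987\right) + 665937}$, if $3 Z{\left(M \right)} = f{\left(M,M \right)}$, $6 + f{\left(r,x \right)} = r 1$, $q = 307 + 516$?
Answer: $\frac{\sqrt{10585767}}{3} \approx 1084.5$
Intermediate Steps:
$q = 823$
$f{\left(r,x \right)} = -6 + r$ ($f{\left(r,x \right)} = -6 + r 1 = -6 + r$)
$Z{\left(M \right)} = -2 + \frac{M}{3}$ ($Z{\left(M \right)} = \frac{-6 + M}{3} = -2 + \frac{M}{3}$)
$\sqrt{\left(Z{\left(q \right)} - -509987\right) + 665937} = \sqrt{\left(\left(-2 + \frac{1}{3} \cdot 823\right) - -509987\right) + 665937} = \sqrt{\left(\left(-2 + \frac{823}{3}\right) + 509987\right) + 665937} = \sqrt{\left(\frac{817}{3} + 509987\right) + 665937} = \sqrt{\frac{1530778}{3} + 665937} = \sqrt{\frac{3528589}{3}} = \frac{\sqrt{10585767}}{3}$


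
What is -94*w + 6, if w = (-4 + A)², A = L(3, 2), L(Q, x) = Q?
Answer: -88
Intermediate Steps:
A = 3
w = 1 (w = (-4 + 3)² = (-1)² = 1)
-94*w + 6 = -94*1 + 6 = -94 + 6 = -88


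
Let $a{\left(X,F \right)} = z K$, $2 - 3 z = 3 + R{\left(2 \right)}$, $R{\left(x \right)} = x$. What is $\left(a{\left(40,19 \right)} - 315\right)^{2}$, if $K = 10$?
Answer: $105625$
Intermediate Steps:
$z = -1$ ($z = \frac{2}{3} - \frac{3 + 2}{3} = \frac{2}{3} - \frac{5}{3} = -1$)
$a{\left(X,F \right)} = -10$ ($a{\left(X,F \right)} = \left(-1\right) 10 = -10$)
$\left(a{\left(40,19 \right)} - 315\right)^{2} = \left(-10 - 315\right)^{2} = \left(-325\right)^{2} = 105625$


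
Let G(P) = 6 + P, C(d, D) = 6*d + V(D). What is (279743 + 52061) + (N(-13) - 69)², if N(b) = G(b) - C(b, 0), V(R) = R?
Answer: 331808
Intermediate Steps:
C(d, D) = D + 6*d (C(d, D) = 6*d + D = D + 6*d)
N(b) = 6 - 5*b (N(b) = (6 + b) - (0 + 6*b) = (6 + b) - 6*b = 6 - 5*b)
(279743 + 52061) + (N(-13) - 69)² = (279743 + 52061) + ((6 - 5*(-13)) - 69)² = 331804 + ((6 + 65) - 69)² = 331804 + (71 - 69)² = 331804 + 2² = 331804 + 4 = 331808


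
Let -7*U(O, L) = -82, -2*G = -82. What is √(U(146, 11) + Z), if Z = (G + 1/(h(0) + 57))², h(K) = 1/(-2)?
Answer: √1060007431/791 ≈ 41.160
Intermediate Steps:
h(K) = -½
G = 41 (G = -½*(-82) = 41)
Z = 21483225/12769 (Z = (41 + 1/(-½ + 57))² = (41 + 1/(113/2))² = (41 + 2/113)² = (4635/113)² = 21483225/12769 ≈ 1682.5)
U(O, L) = 82/7 (U(O, L) = -⅐*(-82) = 82/7)
√(U(146, 11) + Z) = √(82/7 + 21483225/12769) = √(151429633/89383) = √1060007431/791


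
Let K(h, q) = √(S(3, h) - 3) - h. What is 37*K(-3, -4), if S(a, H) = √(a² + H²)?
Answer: 111 + 37*√(-3 + 3*√2) ≈ 152.25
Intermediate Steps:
S(a, H) = √(H² + a²)
K(h, q) = √(-3 + √(9 + h²)) - h (K(h, q) = √(√(h² + 3²) - 3) - h = √(√(h² + 9) - 3) - h = √(√(9 + h²) - 3) - h = √(-3 + √(9 + h²)) - h)
37*K(-3, -4) = 37*(√(-3 + √(9 + (-3)²)) - 1*(-3)) = 37*(√(-3 + √(9 + 9)) + 3) = 37*(√(-3 + √18) + 3) = 37*(√(-3 + 3*√2) + 3) = 37*(3 + √(-3 + 3*√2)) = 111 + 37*√(-3 + 3*√2)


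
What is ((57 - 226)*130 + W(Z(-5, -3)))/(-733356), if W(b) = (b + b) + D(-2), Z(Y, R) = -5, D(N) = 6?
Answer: 10987/366678 ≈ 0.029964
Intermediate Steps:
W(b) = 6 + 2*b (W(b) = (b + b) + 6 = 2*b + 6 = 6 + 2*b)
((57 - 226)*130 + W(Z(-5, -3)))/(-733356) = ((57 - 226)*130 + (6 + 2*(-5)))/(-733356) = (-169*130 + (6 - 10))*(-1/733356) = (-21970 - 4)*(-1/733356) = -21974*(-1/733356) = 10987/366678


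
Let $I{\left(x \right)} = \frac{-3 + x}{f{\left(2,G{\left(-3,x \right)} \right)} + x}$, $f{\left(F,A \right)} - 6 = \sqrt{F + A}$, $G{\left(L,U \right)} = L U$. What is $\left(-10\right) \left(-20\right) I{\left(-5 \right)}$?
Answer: $100 - 100 \sqrt{17} \approx -312.31$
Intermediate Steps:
$f{\left(F,A \right)} = 6 + \sqrt{A + F}$ ($f{\left(F,A \right)} = 6 + \sqrt{F + A} = 6 + \sqrt{A + F}$)
$I{\left(x \right)} = \frac{-3 + x}{6 + x + \sqrt{2 - 3 x}}$ ($I{\left(x \right)} = \frac{-3 + x}{\left(6 + \sqrt{- 3 x + 2}\right) + x} = \frac{-3 + x}{\left(6 + \sqrt{2 - 3 x}\right) + x} = \frac{-3 + x}{6 + x + \sqrt{2 - 3 x}}$)
$\left(-10\right) \left(-20\right) I{\left(-5 \right)} = \left(-10\right) \left(-20\right) \frac{-3 - 5}{6 - 5 + \sqrt{2 - -15}} = 200 \frac{1}{6 - 5 + \sqrt{2 + 15}} \left(-8\right) = 200 \frac{1}{6 - 5 + \sqrt{17}} \left(-8\right) = 200 \frac{1}{1 + \sqrt{17}} \left(-8\right) = 200 \left(- \frac{8}{1 + \sqrt{17}}\right) = - \frac{1600}{1 + \sqrt{17}}$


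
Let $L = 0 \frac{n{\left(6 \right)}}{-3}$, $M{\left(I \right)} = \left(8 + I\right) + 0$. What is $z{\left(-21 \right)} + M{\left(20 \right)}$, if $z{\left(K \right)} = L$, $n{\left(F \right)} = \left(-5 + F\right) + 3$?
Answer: $28$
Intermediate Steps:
$M{\left(I \right)} = 8 + I$
$n{\left(F \right)} = -2 + F$
$L = 0$ ($L = 0 \frac{-2 + 6}{-3} = 0 \cdot 4 \left(- \frac{1}{3}\right) = 0 \left(- \frac{4}{3}\right) = 0$)
$z{\left(K \right)} = 0$
$z{\left(-21 \right)} + M{\left(20 \right)} = 0 + \left(8 + 20\right) = 0 + 28 = 28$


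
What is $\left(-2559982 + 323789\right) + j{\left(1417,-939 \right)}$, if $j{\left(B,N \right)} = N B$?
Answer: $-3566756$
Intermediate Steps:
$j{\left(B,N \right)} = B N$
$\left(-2559982 + 323789\right) + j{\left(1417,-939 \right)} = \left(-2559982 + 323789\right) + 1417 \left(-939\right) = -2236193 - 1330563 = -3566756$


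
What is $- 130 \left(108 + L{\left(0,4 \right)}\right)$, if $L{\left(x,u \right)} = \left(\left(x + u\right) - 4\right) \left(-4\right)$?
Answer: $-14040$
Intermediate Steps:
$L{\left(x,u \right)} = 16 - 4 u - 4 x$ ($L{\left(x,u \right)} = \left(\left(u + x\right) - 4\right) \left(-4\right) = \left(-4 + u + x\right) \left(-4\right) = 16 - 4 u - 4 x$)
$- 130 \left(108 + L{\left(0,4 \right)}\right) = - 130 \left(108 - 0\right) = - 130 \left(108 + \left(16 - 16 + 0\right)\right) = - 130 \left(108 + 0\right) = \left(-130\right) 108 = -14040$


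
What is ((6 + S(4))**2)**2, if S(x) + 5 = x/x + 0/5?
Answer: 16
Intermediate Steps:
S(x) = -4 (S(x) = -5 + (x/x + 0/5) = -5 + (1 + 0*(1/5)) = -5 + (1 + 0) = -5 + 1 = -4)
((6 + S(4))**2)**2 = ((6 - 4)**2)**2 = (2**2)**2 = 4**2 = 16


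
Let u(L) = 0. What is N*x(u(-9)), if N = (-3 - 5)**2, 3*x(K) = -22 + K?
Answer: -1408/3 ≈ -469.33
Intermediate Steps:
x(K) = -22/3 + K/3 (x(K) = (-22 + K)/3 = -22/3 + K/3)
N = 64 (N = (-8)**2 = 64)
N*x(u(-9)) = 64*(-22/3 + (1/3)*0) = 64*(-22/3 + 0) = 64*(-22/3) = -1408/3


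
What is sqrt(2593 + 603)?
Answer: 2*sqrt(799) ≈ 56.533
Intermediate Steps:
sqrt(2593 + 603) = sqrt(3196) = 2*sqrt(799)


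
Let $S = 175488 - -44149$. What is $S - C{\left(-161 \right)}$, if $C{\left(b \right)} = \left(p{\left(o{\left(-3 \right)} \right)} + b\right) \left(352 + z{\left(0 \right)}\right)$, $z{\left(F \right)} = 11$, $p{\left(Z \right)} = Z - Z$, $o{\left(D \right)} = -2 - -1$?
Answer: $278080$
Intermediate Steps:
$o{\left(D \right)} = -1$ ($o{\left(D \right)} = -2 + 1 = -1$)
$p{\left(Z \right)} = 0$
$C{\left(b \right)} = 363 b$ ($C{\left(b \right)} = \left(0 + b\right) \left(352 + 11\right) = b 363 = 363 b$)
$S = 219637$ ($S = 175488 + 44149 = 219637$)
$S - C{\left(-161 \right)} = 219637 - 363 \left(-161\right) = 219637 - -58443 = 219637 + 58443 = 278080$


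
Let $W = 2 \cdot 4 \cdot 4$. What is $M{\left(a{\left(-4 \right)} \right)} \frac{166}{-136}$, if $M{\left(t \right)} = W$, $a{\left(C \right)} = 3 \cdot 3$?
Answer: $- \frac{664}{17} \approx -39.059$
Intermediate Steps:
$W = 32$ ($W = 8 \cdot 4 = 32$)
$a{\left(C \right)} = 9$
$M{\left(t \right)} = 32$
$M{\left(a{\left(-4 \right)} \right)} \frac{166}{-136} = 32 \frac{166}{-136} = 32 \cdot 166 \left(- \frac{1}{136}\right) = 32 \left(- \frac{83}{68}\right) = - \frac{664}{17}$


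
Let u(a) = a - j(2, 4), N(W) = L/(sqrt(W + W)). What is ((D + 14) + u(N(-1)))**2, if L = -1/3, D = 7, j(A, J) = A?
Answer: (114 + I*sqrt(2))**2/36 ≈ 360.94 + 8.9567*I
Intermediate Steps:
L = -1/3 (L = -1*1/3 = -1/3 ≈ -0.33333)
N(W) = -sqrt(2)/(6*sqrt(W)) (N(W) = -1/(3*sqrt(W + W)) = -sqrt(2)/(2*sqrt(W))/3 = -sqrt(2)/(6*sqrt(W)))
u(a) = -2 + a (u(a) = a - 1*2 = a - 2 = -2 + a)
((D + 14) + u(N(-1)))**2 = ((7 + 14) + (-2 - sqrt(2)/(6*sqrt(-1))))**2 = (21 + (-2 - sqrt(2)*(-I)/6))**2 = (21 + (-2 + I*sqrt(2)/6))**2 = (19 + I*sqrt(2)/6)**2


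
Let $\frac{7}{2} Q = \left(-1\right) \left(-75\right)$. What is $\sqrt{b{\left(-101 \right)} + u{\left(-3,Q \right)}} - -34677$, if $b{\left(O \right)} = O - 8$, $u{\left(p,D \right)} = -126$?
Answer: $34677 + i \sqrt{235} \approx 34677.0 + 15.33 i$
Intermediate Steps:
$Q = \frac{150}{7}$ ($Q = \frac{2 \left(\left(-1\right) \left(-75\right)\right)}{7} = \frac{2}{7} \cdot 75 = \frac{150}{7} \approx 21.429$)
$b{\left(O \right)} = -8 + O$ ($b{\left(O \right)} = O - 8 = -8 + O$)
$\sqrt{b{\left(-101 \right)} + u{\left(-3,Q \right)}} - -34677 = \sqrt{\left(-8 - 101\right) - 126} - -34677 = \sqrt{-109 - 126} + 34677 = \sqrt{-235} + 34677 = i \sqrt{235} + 34677 = 34677 + i \sqrt{235}$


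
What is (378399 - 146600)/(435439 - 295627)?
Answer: 231799/139812 ≈ 1.6579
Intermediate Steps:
(378399 - 146600)/(435439 - 295627) = 231799/139812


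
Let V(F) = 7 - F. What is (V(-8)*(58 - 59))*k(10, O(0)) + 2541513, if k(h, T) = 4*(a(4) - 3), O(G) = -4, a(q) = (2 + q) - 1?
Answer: 2541393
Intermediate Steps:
a(q) = 1 + q
k(h, T) = 8 (k(h, T) = 4*((1 + 4) - 3) = 4*(5 - 3) = 4*2 = 8)
(V(-8)*(58 - 59))*k(10, O(0)) + 2541513 = ((7 - 1*(-8))*(58 - 59))*8 + 2541513 = ((7 + 8)*(-1))*8 + 2541513 = (15*(-1))*8 + 2541513 = -15*8 + 2541513 = -120 + 2541513 = 2541393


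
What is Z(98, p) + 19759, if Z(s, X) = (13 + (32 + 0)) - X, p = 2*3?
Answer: 19798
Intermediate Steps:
p = 6
Z(s, X) = 45 - X (Z(s, X) = (13 + 32) - X = 45 - X)
Z(98, p) + 19759 = (45 - 1*6) + 19759 = (45 - 6) + 19759 = 39 + 19759 = 19798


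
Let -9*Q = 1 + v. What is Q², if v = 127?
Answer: 16384/81 ≈ 202.27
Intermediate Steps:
Q = -128/9 (Q = -(1 + 127)/9 = -⅑*128 = -128/9 ≈ -14.222)
Q² = (-128/9)² = 16384/81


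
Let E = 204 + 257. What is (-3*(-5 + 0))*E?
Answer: 6915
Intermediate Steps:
E = 461
(-3*(-5 + 0))*E = -3*(-5 + 0)*461 = -3*(-5)*461 = 15*461 = 6915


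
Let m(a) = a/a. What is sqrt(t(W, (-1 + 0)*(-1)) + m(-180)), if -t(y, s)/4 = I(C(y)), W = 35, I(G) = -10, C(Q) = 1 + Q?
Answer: sqrt(41) ≈ 6.4031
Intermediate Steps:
m(a) = 1
t(y, s) = 40 (t(y, s) = -4*(-10) = 40)
sqrt(t(W, (-1 + 0)*(-1)) + m(-180)) = sqrt(40 + 1) = sqrt(41)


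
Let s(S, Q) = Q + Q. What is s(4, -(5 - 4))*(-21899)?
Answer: 43798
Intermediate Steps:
s(S, Q) = 2*Q
s(4, -(5 - 4))*(-21899) = (2*(-(5 - 4)))*(-21899) = (2*(-1*1))*(-21899) = (2*(-1))*(-21899) = -2*(-21899) = 43798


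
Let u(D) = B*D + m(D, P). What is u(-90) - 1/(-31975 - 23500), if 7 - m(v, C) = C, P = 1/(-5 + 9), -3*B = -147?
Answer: -977081171/221900 ≈ -4403.3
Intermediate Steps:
B = 49 (B = -1/3*(-147) = 49)
P = 1/4 ≈ 0.25000
m(v, C) = 7 - C
u(D) = 27/4 + 49*D (u(D) = 49*D + (7 - 1*1/4) = 49*D + (7 - 1/4) = 49*D + 27/4 = 27/4 + 49*D)
u(-90) - 1/(-31975 - 23500) = (27/4 + 49*(-90)) - 1/(-31975 - 23500) = (27/4 - 4410) - 1/(-55475) = -17613/4 - 1*(-1/55475) = -17613/4 + 1/55475 = -977081171/221900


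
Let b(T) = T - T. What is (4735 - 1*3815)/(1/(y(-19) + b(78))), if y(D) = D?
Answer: -17480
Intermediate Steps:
b(T) = 0
(4735 - 1*3815)/(1/(y(-19) + b(78))) = (4735 - 1*3815)/(1/(-19 + 0)) = (4735 - 3815)/(1/(-19)) = 920/(-1/19) = 920*(-19) = -17480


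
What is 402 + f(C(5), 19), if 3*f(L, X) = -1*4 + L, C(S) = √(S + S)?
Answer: 1202/3 + √10/3 ≈ 401.72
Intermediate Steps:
C(S) = √2*√S (C(S) = √(2*S) = √2*√S)
f(L, X) = -4/3 + L/3 (f(L, X) = (-1*4 + L)/3 = (-4 + L)/3 = -4/3 + L/3)
402 + f(C(5), 19) = 402 + (-4/3 + (√2*√5)/3) = 402 + (-4/3 + √10/3) = 1202/3 + √10/3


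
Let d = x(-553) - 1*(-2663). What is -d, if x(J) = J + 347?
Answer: -2457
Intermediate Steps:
x(J) = 347 + J
d = 2457 (d = (347 - 553) - 1*(-2663) = -206 + 2663 = 2457)
-d = -1*2457 = -2457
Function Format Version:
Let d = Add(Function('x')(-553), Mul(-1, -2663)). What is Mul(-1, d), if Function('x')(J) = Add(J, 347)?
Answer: -2457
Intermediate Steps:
Function('x')(J) = Add(347, J)
d = 2457 (d = Add(Add(347, -553), Mul(-1, -2663)) = Add(-206, 2663) = 2457)
Mul(-1, d) = Mul(-1, 2457) = -2457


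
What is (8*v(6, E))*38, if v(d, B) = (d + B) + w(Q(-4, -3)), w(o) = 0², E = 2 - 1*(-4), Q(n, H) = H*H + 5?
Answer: 3648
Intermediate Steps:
Q(n, H) = 5 + H² (Q(n, H) = H² + 5 = 5 + H²)
E = 6 (E = 2 + 4 = 6)
w(o) = 0
v(d, B) = B + d (v(d, B) = (d + B) + 0 = (B + d) + 0 = B + d)
(8*v(6, E))*38 = (8*(6 + 6))*38 = (8*12)*38 = 96*38 = 3648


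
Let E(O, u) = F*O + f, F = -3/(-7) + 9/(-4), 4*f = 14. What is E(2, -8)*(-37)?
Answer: 37/7 ≈ 5.2857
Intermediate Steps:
f = 7/2 (f = (¼)*14 = 7/2 ≈ 3.5000)
F = -51/28 (F = -3*(-⅐) + 9*(-¼) = 3/7 - 9/4 = -51/28 ≈ -1.8214)
E(O, u) = 7/2 - 51*O/28 (E(O, u) = -51*O/28 + 7/2 = 7/2 - 51*O/28)
E(2, -8)*(-37) = (7/2 - 51/28*2)*(-37) = (7/2 - 51/14)*(-37) = -⅐*(-37) = 37/7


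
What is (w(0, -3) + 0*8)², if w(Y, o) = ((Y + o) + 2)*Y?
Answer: 0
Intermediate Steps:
w(Y, o) = Y*(2 + Y + o) (w(Y, o) = (2 + Y + o)*Y = Y*(2 + Y + o))
(w(0, -3) + 0*8)² = (0*(2 + 0 - 3) + 0*8)² = (0*(-1) + 0)² = (0 + 0)² = 0² = 0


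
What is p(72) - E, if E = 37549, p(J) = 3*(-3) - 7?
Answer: -37565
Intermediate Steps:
p(J) = -16 (p(J) = -9 - 7 = -16)
p(72) - E = -16 - 1*37549 = -16 - 37549 = -37565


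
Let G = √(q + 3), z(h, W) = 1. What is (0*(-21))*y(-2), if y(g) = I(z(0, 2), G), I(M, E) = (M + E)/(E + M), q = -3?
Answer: 0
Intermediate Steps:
G = 0 (G = √(-3 + 3) = √0 = 0)
I(M, E) = 1 (I(M, E) = (E + M)/(E + M) = 1)
y(g) = 1
(0*(-21))*y(-2) = (0*(-21))*1 = 0*1 = 0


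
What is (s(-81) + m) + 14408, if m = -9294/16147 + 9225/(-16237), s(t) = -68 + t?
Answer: 3738108202548/262178839 ≈ 14258.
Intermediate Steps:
m = -299862753/262178839 (m = -9294*1/16147 + 9225*(-1/16237) = -9294/16147 - 9225/16237 = -299862753/262178839 ≈ -1.1437)
(s(-81) + m) + 14408 = ((-68 - 81) - 299862753/262178839) + 14408 = (-149 - 299862753/262178839) + 14408 = -39364509764/262178839 + 14408 = 3738108202548/262178839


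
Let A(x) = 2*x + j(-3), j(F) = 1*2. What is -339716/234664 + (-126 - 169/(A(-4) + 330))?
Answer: -1216206167/9503892 ≈ -127.97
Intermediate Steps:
j(F) = 2
A(x) = 2 + 2*x (A(x) = 2*x + 2 = 2 + 2*x)
-339716/234664 + (-126 - 169/(A(-4) + 330)) = -339716/234664 + (-126 - 169/((2 + 2*(-4)) + 330)) = -339716*1/234664 + (-126 - 169/((2 - 8) + 330)) = -84929/58666 + (-126 - 169/(-6 + 330)) = -84929/58666 + (-126 - 169/324) = -84929/58666 - 40993/324 = -1216206167/9503892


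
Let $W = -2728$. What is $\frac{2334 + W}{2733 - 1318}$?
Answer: $- \frac{394}{1415} \approx -0.27845$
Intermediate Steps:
$\frac{2334 + W}{2733 - 1318} = \frac{2334 - 2728}{2733 - 1318} = - \frac{394}{1415}$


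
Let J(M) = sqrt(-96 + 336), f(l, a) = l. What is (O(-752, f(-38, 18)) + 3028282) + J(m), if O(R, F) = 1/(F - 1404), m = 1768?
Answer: 4366782643/1442 + 4*sqrt(15) ≈ 3.0283e+6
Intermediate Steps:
O(R, F) = 1/(-1404 + F)
J(M) = 4*sqrt(15) (J(M) = sqrt(240) = 4*sqrt(15))
(O(-752, f(-38, 18)) + 3028282) + J(m) = (1/(-1404 - 38) + 3028282) + 4*sqrt(15) = (1/(-1442) + 3028282) + 4*sqrt(15) = (-1/1442 + 3028282) + 4*sqrt(15) = 4366782643/1442 + 4*sqrt(15)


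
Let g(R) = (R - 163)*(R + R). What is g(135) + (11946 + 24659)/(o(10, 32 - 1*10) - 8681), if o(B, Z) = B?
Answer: -65589365/8671 ≈ -7564.2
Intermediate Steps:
g(R) = 2*R*(-163 + R) (g(R) = (-163 + R)*(2*R) = 2*R*(-163 + R))
g(135) + (11946 + 24659)/(o(10, 32 - 1*10) - 8681) = 2*135*(-163 + 135) + (11946 + 24659)/(10 - 8681) = 2*135*(-28) + 36605/(-8671) = -7560 + 36605*(-1/8671) = -7560 - 36605/8671 = -65589365/8671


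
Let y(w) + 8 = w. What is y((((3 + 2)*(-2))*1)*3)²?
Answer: 1444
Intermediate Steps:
y(w) = -8 + w
y((((3 + 2)*(-2))*1)*3)² = (-8 + (((3 + 2)*(-2))*1)*3)² = (-8 + ((5*(-2))*1)*3)² = (-8 - 10*1*3)² = (-8 - 10*3)² = (-8 - 30)² = (-38)² = 1444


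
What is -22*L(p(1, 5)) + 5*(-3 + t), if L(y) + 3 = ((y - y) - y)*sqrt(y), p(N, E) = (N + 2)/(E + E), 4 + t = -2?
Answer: 21 + 33*sqrt(30)/50 ≈ 24.615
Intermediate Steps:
t = -6 (t = -4 - 2 = -6)
p(N, E) = (2 + N)/(2*E) (p(N, E) = (2 + N)/((2*E)) = (2 + N)*(1/(2*E)) = (2 + N)/(2*E))
L(y) = -3 - y**(3/2) (L(y) = -3 + ((y - y) - y)*sqrt(y) = -3 + (0 - y)*sqrt(y) = -3 + (-y)*sqrt(y) = -3 - y**(3/2))
-22*L(p(1, 5)) + 5*(-3 + t) = -22*(-3 - ((1/2)*(2 + 1)/5)**(3/2)) + 5*(-3 - 6) = -22*(-3 - ((1/2)*(1/5)*3)**(3/2)) + 5*(-9) = -22*(-3 - (3/10)**(3/2)) - 45 = -22*(-3 - 3*sqrt(30)/100) - 45 = (66 + 33*sqrt(30)/50) - 45 = 21 + 33*sqrt(30)/50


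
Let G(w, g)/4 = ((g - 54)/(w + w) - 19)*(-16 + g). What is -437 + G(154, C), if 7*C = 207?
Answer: -5556626/3773 ≈ -1472.7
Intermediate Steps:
C = 207/7 (C = (⅐)*207 = 207/7 ≈ 29.571)
G(w, g) = 4*(-19 + (-54 + g)/(2*w))*(-16 + g) (G(w, g) = 4*(((g - 54)/(w + w) - 19)*(-16 + g)) = 4*(((-54 + g)/((2*w)) - 19)*(-16 + g)) = 4*(((-54 + g)*(1/(2*w)) - 19)*(-16 + g)) = 4*(((-54 + g)/(2*w) - 19)*(-16 + g)) = 4*((-19 + (-54 + g)/(2*w))*(-16 + g)) = 4*(-19 + (-54 + g)/(2*w))*(-16 + g))
-437 + G(154, C) = -437 + 2*(864 + (207/7)² - 70*207/7 - 38*154*(-16 + 207/7))/154 = -437 + 2*(1/154)*(864 + 42849/49 - 2070 - 38*154*95/7) = -437 + 2*(1/154)*(864 + 42849/49 - 2070 - 79420) = -437 + 2*(1/154)*(-3907825/49) = -437 - 3907825/3773 = -5556626/3773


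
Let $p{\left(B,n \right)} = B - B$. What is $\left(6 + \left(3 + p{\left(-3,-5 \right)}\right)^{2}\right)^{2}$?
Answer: $225$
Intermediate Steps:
$p{\left(B,n \right)} = 0$
$\left(6 + \left(3 + p{\left(-3,-5 \right)}\right)^{2}\right)^{2} = \left(6 + \left(3 + 0\right)^{2}\right)^{2} = \left(6 + 3^{2}\right)^{2} = \left(6 + 9\right)^{2} = 15^{2} = 225$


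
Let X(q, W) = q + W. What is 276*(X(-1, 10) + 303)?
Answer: 86112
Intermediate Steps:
X(q, W) = W + q
276*(X(-1, 10) + 303) = 276*((10 - 1) + 303) = 276*(9 + 303) = 276*312 = 86112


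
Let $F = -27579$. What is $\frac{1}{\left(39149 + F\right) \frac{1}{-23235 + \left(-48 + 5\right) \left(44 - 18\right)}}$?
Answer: $- \frac{24353}{11570} \approx -2.1048$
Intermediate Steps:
$\frac{1}{\left(39149 + F\right) \frac{1}{-23235 + \left(-48 + 5\right) \left(44 - 18\right)}} = \frac{1}{\left(39149 - 27579\right) \frac{1}{-23235 + \left(-48 + 5\right) \left(44 - 18\right)}} = \frac{1}{11570 \frac{1}{-23235 - 43 \left(44 - 18\right)}} = \frac{1}{11570 \frac{1}{-23235 - 1118}} = \frac{1}{11570 \frac{1}{-24353}} = \frac{1}{11570 \left(- \frac{1}{24353}\right)} = \frac{1}{- \frac{11570}{24353}} = - \frac{24353}{11570}$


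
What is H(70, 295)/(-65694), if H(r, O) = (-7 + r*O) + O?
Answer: -10469/32847 ≈ -0.31872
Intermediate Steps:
H(r, O) = -7 + O + O*r (H(r, O) = (-7 + O*r) + O = -7 + O + O*r)
H(70, 295)/(-65694) = (-7 + 295 + 295*70)/(-65694) = (-7 + 295 + 20650)*(-1/65694) = 20938*(-1/65694) = -10469/32847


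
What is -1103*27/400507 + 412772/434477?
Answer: 152378915867/174011079839 ≈ 0.87568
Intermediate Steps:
-1103*27/400507 + 412772/434477 = -29781*1/400507 + 412772*(1/434477) = -29781/400507 + 412772/434477 = 152378915867/174011079839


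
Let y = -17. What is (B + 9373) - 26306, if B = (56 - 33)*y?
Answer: -17324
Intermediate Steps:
B = -391 (B = (56 - 33)*(-17) = 23*(-17) = -391)
(B + 9373) - 26306 = (-391 + 9373) - 26306 = 8982 - 26306 = -17324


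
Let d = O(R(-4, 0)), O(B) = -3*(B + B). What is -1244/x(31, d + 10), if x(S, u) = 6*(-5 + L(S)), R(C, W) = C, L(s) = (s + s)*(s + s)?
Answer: -622/11517 ≈ -0.054007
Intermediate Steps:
L(s) = 4*s² (L(s) = (2*s)*(2*s) = 4*s²)
O(B) = -6*B
d = 24 (d = -6*(-4) = 24)
x(S, u) = -30 + 24*S² (x(S, u) = 6*(-5 + 4*S²) = -30 + 24*S²)
-1244/x(31, d + 10) = -1244/(-30 + 24*31²) = -1244/(-30 + 24*961) = -1244/(-30 + 23064) = -1244/23034 = -1244*1/23034 = -622/11517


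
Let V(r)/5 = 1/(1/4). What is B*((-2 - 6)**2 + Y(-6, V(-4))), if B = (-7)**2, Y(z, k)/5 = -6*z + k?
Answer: 16856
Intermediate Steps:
V(r) = 20 (V(r) = 5/(1/4) = 5*4 = 20)
Y(z, k) = -30*z + 5*k (Y(z, k) = 5*(-6*z + k) = 5*(k - 6*z) = -30*z + 5*k)
B = 49
B*((-2 - 6)**2 + Y(-6, V(-4))) = 49*((-2 - 6)**2 + (-30*(-6) + 5*20)) = 49*((-8)**2 + (180 + 100)) = 49*(64 + 280) = 49*344 = 16856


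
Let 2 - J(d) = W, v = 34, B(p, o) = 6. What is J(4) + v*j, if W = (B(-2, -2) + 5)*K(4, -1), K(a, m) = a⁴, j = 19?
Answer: -2168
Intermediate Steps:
W = 2816 (W = (6 + 5)*4⁴ = 11*256 = 2816)
J(d) = -2814 (J(d) = 2 - 1*2816 = 2 - 2816 = -2814)
J(4) + v*j = -2814 + 34*19 = -2814 + 646 = -2168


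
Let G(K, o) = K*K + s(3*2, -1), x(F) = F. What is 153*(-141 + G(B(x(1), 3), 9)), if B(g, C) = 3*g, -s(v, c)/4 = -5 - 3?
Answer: -15300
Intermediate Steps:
s(v, c) = 32 (s(v, c) = -4*(-5 - 3) = -4*(-8) = 32)
G(K, o) = 32 + K² (G(K, o) = K*K + 32 = K² + 32 = 32 + K²)
153*(-141 + G(B(x(1), 3), 9)) = 153*(-141 + (32 + (3*1)²)) = 153*(-141 + (32 + 3²)) = 153*(-141 + (32 + 9)) = 153*(-141 + 41) = 153*(-100) = -15300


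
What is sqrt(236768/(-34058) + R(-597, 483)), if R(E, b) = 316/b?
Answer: 2*I*sqrt(106510361472039)/8225007 ≈ 2.5095*I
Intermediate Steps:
sqrt(236768/(-34058) + R(-597, 483)) = sqrt(236768/(-34058) + 316/483) = sqrt(236768*(-1/34058) + 316*(1/483)) = sqrt(-118384/17029 + 316/483) = sqrt(-51798308/8225007) = 2*I*sqrt(106510361472039)/8225007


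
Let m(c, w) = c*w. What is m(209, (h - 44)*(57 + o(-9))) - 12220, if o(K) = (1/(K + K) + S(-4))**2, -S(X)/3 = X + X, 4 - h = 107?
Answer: -2092828949/108 ≈ -1.9378e+7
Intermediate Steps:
h = -103 (h = 4 - 1*107 = 4 - 107 = -103)
S(X) = -6*X (S(X) = -3*(X + X) = -6*X)
o(K) = (24 + 1/(2*K))**2 (o(K) = (1/(K + K) - 6*(-4))**2 = (1/(2*K) + 24)**2 = (24 + 1/(2*K))**2)
m(209, (h - 44)*(57 + o(-9))) - 12220 = 209*((-103 - 44)*(57 + (1/4)*(1 + 48*(-9))**2/(-9)**2)) - 12220 = 209*(-147*(57 + (1/4)*(1/81)*(1 - 432)**2)) - 12220 = 209*(-147*(57 + (1/4)*(1/81)*(-431)**2)) - 12220 = 209*(-147*(57 + (1/4)*(1/81)*185761)) - 12220 = 209*(-147*(57 + 185761/324)) - 12220 = 209*(-147*204229/324) - 12220 = 209*(-10007221/108) - 12220 = -2091509189/108 - 12220 = -2092828949/108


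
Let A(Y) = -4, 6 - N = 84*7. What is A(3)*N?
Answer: 2328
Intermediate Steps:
N = -582 (N = 6 - 84*7 = 6 - 1*588 = 6 - 588 = -582)
A(3)*N = -4*(-582) = 2328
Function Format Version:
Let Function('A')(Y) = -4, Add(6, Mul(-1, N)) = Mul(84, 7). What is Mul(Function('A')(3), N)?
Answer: 2328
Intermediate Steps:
N = -582 (N = Add(6, Mul(-1, Mul(84, 7))) = Add(6, Mul(-1, 588)) = Add(6, -588) = -582)
Mul(Function('A')(3), N) = Mul(-4, -582) = 2328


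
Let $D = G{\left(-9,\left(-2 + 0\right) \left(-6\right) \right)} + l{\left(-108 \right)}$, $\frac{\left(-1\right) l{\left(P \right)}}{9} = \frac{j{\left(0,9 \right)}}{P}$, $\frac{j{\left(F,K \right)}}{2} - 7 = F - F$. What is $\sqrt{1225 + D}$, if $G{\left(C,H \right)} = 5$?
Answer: $\frac{\sqrt{44322}}{6} \approx 35.088$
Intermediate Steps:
$j{\left(F,K \right)} = 14$ ($j{\left(F,K \right)} = 14 + 2 \left(F - F\right) = 14 + 2 \cdot 0 = 14 + 0 = 14$)
$l{\left(P \right)} = - \frac{126}{P}$ ($l{\left(P \right)} = - 9 \frac{14}{P} = - \frac{126}{P}$)
$D = \frac{37}{6}$ ($D = 5 - \frac{126}{-108} = 5 - - \frac{7}{6} = 5 + \frac{7}{6} = \frac{37}{6} \approx 6.1667$)
$\sqrt{1225 + D} = \sqrt{1225 + \frac{37}{6}} = \sqrt{\frac{7387}{6}} = \frac{\sqrt{44322}}{6}$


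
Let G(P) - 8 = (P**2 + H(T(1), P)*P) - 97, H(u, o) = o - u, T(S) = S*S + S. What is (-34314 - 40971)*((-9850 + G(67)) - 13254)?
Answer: 1080264465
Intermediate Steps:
T(S) = S + S**2 (T(S) = S**2 + S = S + S**2)
G(P) = -89 + P**2 + P*(-2 + P) (G(P) = 8 + ((P**2 + (P - (1 + 1))*P) - 97) = 8 + ((P**2 + (P - 2)*P) - 97) = 8 + ((P**2 + (-2 + P)*P) - 97) = 8 + ((P**2 + P*(-2 + P)) - 97) = 8 + (-97 + P**2 + P*(-2 + P)) = -89 + P**2 + P*(-2 + P))
(-34314 - 40971)*((-9850 + G(67)) - 13254) = (-34314 - 40971)*((-9850 + (-89 + 67**2 + 67*(-2 + 67))) - 13254) = -75285*((-9850 + (-89 + 4489 + 67*65)) - 13254) = -75285*((-9850 + (-89 + 4489 + 4355)) - 13254) = -75285*((-9850 + 8755) - 13254) = -75285*(-1095 - 13254) = -75285*(-14349) = 1080264465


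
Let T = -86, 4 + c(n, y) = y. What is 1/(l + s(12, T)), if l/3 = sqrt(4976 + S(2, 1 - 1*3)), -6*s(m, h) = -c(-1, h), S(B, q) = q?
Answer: 5/14847 + sqrt(4974)/14847 ≈ 0.0050870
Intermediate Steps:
c(n, y) = -4 + y
s(m, h) = -2/3 + h/6 (s(m, h) = -(-1)*(-4 + h)/6 = -(4 - h)/6 = -2/3 + h/6)
l = 3*sqrt(4974) (l = 3*sqrt(4976 + (1 - 1*3)) = 3*sqrt(4976 + (1 - 3)) = 3*sqrt(4976 - 2) = 3*sqrt(4974) ≈ 211.58)
1/(l + s(12, T)) = 1/(3*sqrt(4974) + (-2/3 + (1/6)*(-86))) = 1/(3*sqrt(4974) + (-2/3 - 43/3)) = 1/(3*sqrt(4974) - 15) = 1/(-15 + 3*sqrt(4974))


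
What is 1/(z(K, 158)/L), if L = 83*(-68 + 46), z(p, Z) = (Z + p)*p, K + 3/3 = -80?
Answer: 166/567 ≈ 0.29277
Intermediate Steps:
K = -81 (K = -1 - 80 = -81)
z(p, Z) = p*(Z + p)
L = -1826 (L = 83*(-22) = -1826)
1/(z(K, 158)/L) = 1/(-81*(158 - 81)/(-1826)) = 1/(-81*77*(-1/1826)) = 1/(-6237*(-1/1826)) = 1/(567/166) = 166/567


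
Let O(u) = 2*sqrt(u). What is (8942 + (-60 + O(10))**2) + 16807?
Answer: 29389 - 240*sqrt(10) ≈ 28630.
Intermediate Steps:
(8942 + (-60 + O(10))**2) + 16807 = (8942 + (-60 + 2*sqrt(10))**2) + 16807 = 25749 + (-60 + 2*sqrt(10))**2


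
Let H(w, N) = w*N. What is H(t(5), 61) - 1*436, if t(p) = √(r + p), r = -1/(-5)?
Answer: -436 + 61*√130/5 ≈ -296.90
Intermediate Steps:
r = ⅕ (r = -1*(-⅕) = ⅕ ≈ 0.20000)
t(p) = √(⅕ + p)
H(w, N) = N*w
H(t(5), 61) - 1*436 = 61*(√(5 + 25*5)/5) - 1*436 = 61*(√(5 + 125)/5) - 436 = 61*(√130/5) - 436 = 61*√130/5 - 436 = -436 + 61*√130/5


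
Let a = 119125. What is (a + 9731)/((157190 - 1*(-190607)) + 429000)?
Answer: 18408/110971 ≈ 0.16588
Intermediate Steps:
(a + 9731)/((157190 - 1*(-190607)) + 429000) = (119125 + 9731)/((157190 - 1*(-190607)) + 429000) = 128856/((157190 + 190607) + 429000) = 128856/(347797 + 429000) = 128856/776797 = 128856*(1/776797) = 18408/110971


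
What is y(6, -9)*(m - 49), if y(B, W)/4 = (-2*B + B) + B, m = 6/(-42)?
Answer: 0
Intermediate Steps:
m = -1/7 (m = 6*(-1/42) = -1/7 ≈ -0.14286)
y(B, W) = 0 (y(B, W) = 4*((-2*B + B) + B) = 4*(-B + B) = 4*0 = 0)
y(6, -9)*(m - 49) = 0*(-1/7 - 49) = 0*(-344/7) = 0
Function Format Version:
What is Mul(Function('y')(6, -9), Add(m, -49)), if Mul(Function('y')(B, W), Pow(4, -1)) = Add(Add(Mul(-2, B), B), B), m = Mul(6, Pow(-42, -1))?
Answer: 0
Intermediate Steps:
m = Rational(-1, 7) (m = Mul(6, Rational(-1, 42)) = Rational(-1, 7) ≈ -0.14286)
Function('y')(B, W) = 0 (Function('y')(B, W) = Mul(4, Add(Add(Mul(-2, B), B), B)) = Mul(4, Add(Mul(-1, B), B)) = Mul(4, 0) = 0)
Mul(Function('y')(6, -9), Add(m, -49)) = Mul(0, Add(Rational(-1, 7), -49)) = Mul(0, Rational(-344, 7)) = 0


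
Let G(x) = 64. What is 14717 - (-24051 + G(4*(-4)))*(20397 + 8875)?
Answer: 702162181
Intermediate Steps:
14717 - (-24051 + G(4*(-4)))*(20397 + 8875) = 14717 - (-24051 + 64)*(20397 + 8875) = 14717 - (-23987)*29272 = 14717 - 1*(-702147464) = 14717 + 702147464 = 702162181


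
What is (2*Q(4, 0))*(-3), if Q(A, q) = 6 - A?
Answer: -12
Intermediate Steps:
(2*Q(4, 0))*(-3) = (2*(6 - 1*4))*(-3) = (2*(6 - 4))*(-3) = (2*2)*(-3) = 4*(-3) = -12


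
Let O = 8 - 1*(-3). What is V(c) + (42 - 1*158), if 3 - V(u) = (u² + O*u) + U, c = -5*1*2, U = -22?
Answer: -81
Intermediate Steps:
c = -10 (c = -5*2 = -10)
O = 11 (O = 8 + 3 = 11)
V(u) = 25 - u² - 11*u (V(u) = 3 - ((u² + 11*u) - 22) = 3 - (-22 + u² + 11*u) = 3 + (22 - u² - 11*u) = 25 - u² - 11*u)
V(c) + (42 - 1*158) = (25 - 1*(-10)² - 11*(-10)) + (42 - 1*158) = (25 - 1*100 + 110) + (42 - 158) = (25 - 100 + 110) - 116 = 35 - 116 = -81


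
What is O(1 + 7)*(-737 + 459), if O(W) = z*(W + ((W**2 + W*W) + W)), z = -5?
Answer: 200160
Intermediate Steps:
O(W) = -10*W - 10*W**2 (O(W) = -5*(W + ((W**2 + W*W) + W)) = -5*(W + ((W**2 + W**2) + W)) = -5*(W + (2*W**2 + W)) = -5*(W + (W + 2*W**2)) = -5*(2*W + 2*W**2) = -10*W - 10*W**2)
O(1 + 7)*(-737 + 459) = (-10*(1 + 7)*(1 + (1 + 7)))*(-737 + 459) = -10*8*(1 + 8)*(-278) = -10*8*9*(-278) = -720*(-278) = 200160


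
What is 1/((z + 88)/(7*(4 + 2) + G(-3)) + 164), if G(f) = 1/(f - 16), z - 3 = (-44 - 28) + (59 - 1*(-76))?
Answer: 797/133634 ≈ 0.0059640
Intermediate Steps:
z = 66 (z = 3 + ((-44 - 28) + (59 - 1*(-76))) = 3 + (-72 + (59 + 76)) = 3 + (-72 + 135) = 3 + 63 = 66)
G(f) = 1/(-16 + f)
1/((z + 88)/(7*(4 + 2) + G(-3)) + 164) = 1/((66 + 88)/(7*(4 + 2) + 1/(-16 - 3)) + 164) = 1/(154/(7*6 + 1/(-19)) + 164) = 1/(154/(42 - 1/19) + 164) = 1/(154/(797/19) + 164) = 1/(154*(19/797) + 164) = 1/(2926/797 + 164) = 1/(133634/797) = 797/133634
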